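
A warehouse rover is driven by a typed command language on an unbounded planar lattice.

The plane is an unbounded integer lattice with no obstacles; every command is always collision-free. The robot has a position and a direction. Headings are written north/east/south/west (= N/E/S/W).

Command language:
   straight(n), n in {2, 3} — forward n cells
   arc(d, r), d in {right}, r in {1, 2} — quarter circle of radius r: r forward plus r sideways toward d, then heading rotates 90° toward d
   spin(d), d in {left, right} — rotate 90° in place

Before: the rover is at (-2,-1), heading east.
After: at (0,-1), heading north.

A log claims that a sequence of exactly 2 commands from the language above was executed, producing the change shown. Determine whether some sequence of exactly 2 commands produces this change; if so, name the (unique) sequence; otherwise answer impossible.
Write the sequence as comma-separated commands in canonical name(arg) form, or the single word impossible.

straight(2), spin(left)

key: position moved to (0,-1) AND the heading swung to N — translation plus rotation needed
begin: at (-2,-1), heading east
1. straight(2) → at (0,-1), heading east
2. spin(left) → at (0,-1), heading north
no other 2-command option fits: unique.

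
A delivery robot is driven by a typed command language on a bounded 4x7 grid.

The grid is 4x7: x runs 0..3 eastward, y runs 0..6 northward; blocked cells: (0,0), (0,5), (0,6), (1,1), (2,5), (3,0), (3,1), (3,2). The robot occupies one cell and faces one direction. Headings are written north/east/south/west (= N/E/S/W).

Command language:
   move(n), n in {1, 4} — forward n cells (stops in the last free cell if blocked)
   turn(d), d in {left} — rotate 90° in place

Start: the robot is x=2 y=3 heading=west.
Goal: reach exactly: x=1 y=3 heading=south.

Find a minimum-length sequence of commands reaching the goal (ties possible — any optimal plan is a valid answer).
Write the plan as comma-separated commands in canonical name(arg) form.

move(1), turn(left)

from: x=2 y=3 heading=west
step 1 (move(1)): x=1 y=3 heading=west
step 2 (turn(left)): x=1 y=3 heading=south
no 1-step plan works, so 2 is optimal.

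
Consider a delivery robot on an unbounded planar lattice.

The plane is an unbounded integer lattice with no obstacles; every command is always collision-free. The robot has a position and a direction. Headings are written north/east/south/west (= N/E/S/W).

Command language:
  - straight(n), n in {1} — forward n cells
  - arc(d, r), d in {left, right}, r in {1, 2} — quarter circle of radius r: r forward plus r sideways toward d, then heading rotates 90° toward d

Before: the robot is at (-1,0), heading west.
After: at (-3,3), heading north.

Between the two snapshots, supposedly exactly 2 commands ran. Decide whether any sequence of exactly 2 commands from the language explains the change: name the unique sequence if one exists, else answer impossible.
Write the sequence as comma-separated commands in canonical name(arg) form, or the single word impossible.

key: order matters: swapping arc(right, 2) and straight(1) lands elsewhere
begin: at (-1,0), heading west
t=1 arc(right, 2) ⇒ at (-3,2), heading north
t=2 straight(1) ⇒ at (-3,3), heading north
no other 2-command option fits: unique.

arc(right, 2), straight(1)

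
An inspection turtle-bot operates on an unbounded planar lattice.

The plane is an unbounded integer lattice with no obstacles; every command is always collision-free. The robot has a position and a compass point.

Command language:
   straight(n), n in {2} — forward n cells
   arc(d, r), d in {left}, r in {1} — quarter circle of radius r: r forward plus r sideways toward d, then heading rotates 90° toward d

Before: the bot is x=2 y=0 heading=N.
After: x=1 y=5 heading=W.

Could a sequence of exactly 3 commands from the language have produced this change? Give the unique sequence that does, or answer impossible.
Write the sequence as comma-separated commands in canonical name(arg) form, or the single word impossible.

key: cell and facing (now W) both changed — the 3 commands mix motion and turning
from: x=2 y=0 heading=N
t=1 straight(2) ⇒ x=2 y=2 heading=N
t=2 straight(2) ⇒ x=2 y=4 heading=N
t=3 arc(left, 1) ⇒ x=1 y=5 heading=W
uniquely the one of 8 3-step routes that fits.

straight(2), straight(2), arc(left, 1)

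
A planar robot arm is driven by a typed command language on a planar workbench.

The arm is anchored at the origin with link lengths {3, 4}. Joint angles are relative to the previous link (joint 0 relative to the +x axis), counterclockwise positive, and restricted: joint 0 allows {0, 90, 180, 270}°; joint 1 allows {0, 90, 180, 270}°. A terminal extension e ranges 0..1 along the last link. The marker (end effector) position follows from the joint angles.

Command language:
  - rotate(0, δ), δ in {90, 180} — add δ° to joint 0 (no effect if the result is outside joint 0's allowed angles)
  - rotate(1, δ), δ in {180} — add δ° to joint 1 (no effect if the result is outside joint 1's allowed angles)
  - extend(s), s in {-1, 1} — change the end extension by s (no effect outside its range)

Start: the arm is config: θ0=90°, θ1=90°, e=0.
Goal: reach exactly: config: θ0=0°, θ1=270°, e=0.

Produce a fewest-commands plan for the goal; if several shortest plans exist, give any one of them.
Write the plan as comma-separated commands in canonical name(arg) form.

start: config: θ0=90°, θ1=90°, e=0
1. rotate(0, 180) → config: θ0=270°, θ1=90°, e=0
2. rotate(0, 90) → config: θ0=0°, θ1=90°, e=0
3. rotate(1, 180) → config: θ0=0°, θ1=270°, e=0
shorter routes all fall short; 3 is best.

rotate(0, 180), rotate(0, 90), rotate(1, 180)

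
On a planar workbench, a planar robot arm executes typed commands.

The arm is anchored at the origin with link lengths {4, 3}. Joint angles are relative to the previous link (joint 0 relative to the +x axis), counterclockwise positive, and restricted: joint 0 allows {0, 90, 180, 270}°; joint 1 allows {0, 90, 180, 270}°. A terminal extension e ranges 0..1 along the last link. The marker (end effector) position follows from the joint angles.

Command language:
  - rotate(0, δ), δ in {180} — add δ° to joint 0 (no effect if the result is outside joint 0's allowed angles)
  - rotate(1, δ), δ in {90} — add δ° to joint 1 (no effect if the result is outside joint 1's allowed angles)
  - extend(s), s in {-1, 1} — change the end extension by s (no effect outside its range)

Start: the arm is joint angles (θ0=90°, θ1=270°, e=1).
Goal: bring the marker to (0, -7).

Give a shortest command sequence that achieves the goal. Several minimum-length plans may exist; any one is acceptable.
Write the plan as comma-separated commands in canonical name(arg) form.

extend(-1), rotate(1, 90), rotate(0, 180)

begin: joint angles (θ0=90°, θ1=270°, e=1)
1. extend(-1) → joint angles (θ0=90°, θ1=270°, e=0)
2. rotate(1, 90) → joint angles (θ0=90°, θ1=0°, e=0)
3. rotate(0, 180) → joint angles (θ0=270°, θ1=0°, e=0)
nothing shorter than 3 reaches the goal.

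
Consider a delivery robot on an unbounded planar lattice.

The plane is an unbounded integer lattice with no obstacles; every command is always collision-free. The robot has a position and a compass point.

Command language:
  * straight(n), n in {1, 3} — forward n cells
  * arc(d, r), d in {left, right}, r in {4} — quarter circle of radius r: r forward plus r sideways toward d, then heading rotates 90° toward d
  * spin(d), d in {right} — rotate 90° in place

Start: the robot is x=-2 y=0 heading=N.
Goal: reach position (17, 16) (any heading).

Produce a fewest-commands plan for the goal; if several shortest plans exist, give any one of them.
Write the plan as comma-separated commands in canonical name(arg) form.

begin: x=-2 y=0 heading=N
step 1 (arc(right, 4)): x=2 y=4 heading=E
step 2 (arc(left, 4)): x=6 y=8 heading=N
step 3 (arc(right, 4)): x=10 y=12 heading=E
step 4 (straight(3)): x=13 y=12 heading=E
step 5 (arc(left, 4)): x=17 y=16 heading=N
shorter routes all fall short; 5 is best.

arc(right, 4), arc(left, 4), arc(right, 4), straight(3), arc(left, 4)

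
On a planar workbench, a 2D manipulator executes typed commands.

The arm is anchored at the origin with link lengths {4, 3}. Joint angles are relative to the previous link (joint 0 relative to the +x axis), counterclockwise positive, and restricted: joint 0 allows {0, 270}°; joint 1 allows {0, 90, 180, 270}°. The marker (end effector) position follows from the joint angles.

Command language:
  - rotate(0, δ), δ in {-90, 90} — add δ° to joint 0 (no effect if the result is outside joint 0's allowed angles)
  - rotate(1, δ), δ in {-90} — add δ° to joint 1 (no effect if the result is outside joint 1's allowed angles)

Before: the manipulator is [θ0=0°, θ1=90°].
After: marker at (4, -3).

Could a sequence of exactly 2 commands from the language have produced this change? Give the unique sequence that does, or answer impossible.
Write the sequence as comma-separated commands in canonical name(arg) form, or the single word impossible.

start: [θ0=0°, θ1=90°]
t=1 rotate(1, -90) ⇒ [θ0=0°, θ1=0°]
t=2 rotate(1, -90) ⇒ [θ0=0°, θ1=270°]
no rival 2-sequence matches.

rotate(1, -90), rotate(1, -90)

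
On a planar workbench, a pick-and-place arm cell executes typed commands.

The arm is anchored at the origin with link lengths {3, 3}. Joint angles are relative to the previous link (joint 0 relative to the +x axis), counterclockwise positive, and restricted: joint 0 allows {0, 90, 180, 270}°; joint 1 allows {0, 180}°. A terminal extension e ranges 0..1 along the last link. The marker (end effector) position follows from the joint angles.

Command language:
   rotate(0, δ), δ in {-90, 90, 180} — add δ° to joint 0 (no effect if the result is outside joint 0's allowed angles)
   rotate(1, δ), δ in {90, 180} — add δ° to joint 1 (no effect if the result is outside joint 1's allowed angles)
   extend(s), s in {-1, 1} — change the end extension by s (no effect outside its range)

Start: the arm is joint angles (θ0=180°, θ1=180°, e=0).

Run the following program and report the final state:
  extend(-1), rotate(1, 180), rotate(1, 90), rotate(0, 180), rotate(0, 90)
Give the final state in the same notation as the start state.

joint angles (θ0=90°, θ1=0°, e=0)

t0: joint angles (θ0=180°, θ1=180°, e=0)
[1] after extend(-1): joint angles (θ0=180°, θ1=180°, e=0)
[2] after rotate(1, 180): joint angles (θ0=180°, θ1=0°, e=0)
[3] after rotate(1, 90): joint angles (θ0=180°, θ1=0°, e=0)
[4] after rotate(0, 180): joint angles (θ0=0°, θ1=0°, e=0)
[5] after rotate(0, 90): joint angles (θ0=90°, θ1=0°, e=0)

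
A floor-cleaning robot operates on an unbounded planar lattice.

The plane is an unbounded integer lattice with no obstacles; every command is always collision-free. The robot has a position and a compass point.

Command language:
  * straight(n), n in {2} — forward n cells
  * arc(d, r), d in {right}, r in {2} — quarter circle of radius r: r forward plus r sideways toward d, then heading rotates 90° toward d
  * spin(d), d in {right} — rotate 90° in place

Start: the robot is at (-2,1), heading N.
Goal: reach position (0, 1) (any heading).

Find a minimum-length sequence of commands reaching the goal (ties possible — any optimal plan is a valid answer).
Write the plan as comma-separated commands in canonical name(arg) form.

initial: at (-2,1), heading N
[1] after spin(right): at (-2,1), heading E
[2] after straight(2): at (0,1), heading E
minimal: 2 command(s), checked below 2.

spin(right), straight(2)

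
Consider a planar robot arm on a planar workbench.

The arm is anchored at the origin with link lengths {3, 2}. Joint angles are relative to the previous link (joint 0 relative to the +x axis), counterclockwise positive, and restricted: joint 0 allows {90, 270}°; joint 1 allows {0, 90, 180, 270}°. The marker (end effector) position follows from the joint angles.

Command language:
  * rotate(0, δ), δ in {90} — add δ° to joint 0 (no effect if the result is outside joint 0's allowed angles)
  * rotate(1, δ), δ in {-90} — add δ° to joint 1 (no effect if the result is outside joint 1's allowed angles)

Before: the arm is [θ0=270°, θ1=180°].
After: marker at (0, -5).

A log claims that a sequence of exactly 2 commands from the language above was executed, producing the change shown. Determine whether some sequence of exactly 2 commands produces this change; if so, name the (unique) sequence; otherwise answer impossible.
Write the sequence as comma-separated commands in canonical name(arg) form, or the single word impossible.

rotate(1, -90), rotate(1, -90)

begin: [θ0=270°, θ1=180°]
[1] after rotate(1, -90): [θ0=270°, θ1=90°]
[2] after rotate(1, -90): [θ0=270°, θ1=0°]
no other 2-command option fits: unique.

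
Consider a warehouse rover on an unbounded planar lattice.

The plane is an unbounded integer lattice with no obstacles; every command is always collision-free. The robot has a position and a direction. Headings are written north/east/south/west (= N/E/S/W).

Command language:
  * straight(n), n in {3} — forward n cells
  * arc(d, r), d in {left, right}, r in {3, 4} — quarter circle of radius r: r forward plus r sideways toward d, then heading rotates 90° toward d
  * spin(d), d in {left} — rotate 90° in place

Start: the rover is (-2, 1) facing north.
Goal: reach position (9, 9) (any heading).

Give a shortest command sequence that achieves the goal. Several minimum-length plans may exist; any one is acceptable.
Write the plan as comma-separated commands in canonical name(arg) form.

begin: (-2, 1) facing north
[1] after arc(right, 4): (2, 5) facing east
[2] after straight(3): (5, 5) facing east
[3] after arc(left, 4): (9, 9) facing north
nothing shorter than 3 reaches the goal.

arc(right, 4), straight(3), arc(left, 4)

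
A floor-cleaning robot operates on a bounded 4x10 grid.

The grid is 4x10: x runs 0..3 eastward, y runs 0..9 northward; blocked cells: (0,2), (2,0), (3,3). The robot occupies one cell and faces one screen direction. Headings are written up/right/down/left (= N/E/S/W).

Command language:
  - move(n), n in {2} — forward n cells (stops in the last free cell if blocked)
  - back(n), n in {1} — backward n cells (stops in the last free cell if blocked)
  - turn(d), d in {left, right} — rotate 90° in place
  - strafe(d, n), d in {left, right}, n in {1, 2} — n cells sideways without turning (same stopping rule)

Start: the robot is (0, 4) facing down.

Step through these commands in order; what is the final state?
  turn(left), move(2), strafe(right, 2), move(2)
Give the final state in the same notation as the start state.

t0: (0, 4) facing down
t=1 turn(left) ⇒ (0, 4) facing right
t=2 move(2) ⇒ (2, 4) facing right
t=3 strafe(right, 2) ⇒ (2, 2) facing right
t=4 move(2) ⇒ (3, 2) facing right

(3, 2) facing right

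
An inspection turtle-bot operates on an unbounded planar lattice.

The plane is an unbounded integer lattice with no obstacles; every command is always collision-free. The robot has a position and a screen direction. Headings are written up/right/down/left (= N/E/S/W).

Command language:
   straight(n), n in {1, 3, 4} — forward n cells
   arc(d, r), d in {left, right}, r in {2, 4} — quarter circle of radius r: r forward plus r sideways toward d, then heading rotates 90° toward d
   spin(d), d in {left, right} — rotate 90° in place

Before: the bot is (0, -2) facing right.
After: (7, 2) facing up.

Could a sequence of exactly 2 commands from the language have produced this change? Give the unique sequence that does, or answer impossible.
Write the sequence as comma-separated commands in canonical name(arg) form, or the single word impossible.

key: order matters: swapping straight(3) and arc(left, 4) lands elsewhere
initial: (0, -2) facing right
1. straight(3) → (3, -2) facing right
2. arc(left, 4) → (7, 2) facing up
uniquely the one of 81 2-step routes that fits.

straight(3), arc(left, 4)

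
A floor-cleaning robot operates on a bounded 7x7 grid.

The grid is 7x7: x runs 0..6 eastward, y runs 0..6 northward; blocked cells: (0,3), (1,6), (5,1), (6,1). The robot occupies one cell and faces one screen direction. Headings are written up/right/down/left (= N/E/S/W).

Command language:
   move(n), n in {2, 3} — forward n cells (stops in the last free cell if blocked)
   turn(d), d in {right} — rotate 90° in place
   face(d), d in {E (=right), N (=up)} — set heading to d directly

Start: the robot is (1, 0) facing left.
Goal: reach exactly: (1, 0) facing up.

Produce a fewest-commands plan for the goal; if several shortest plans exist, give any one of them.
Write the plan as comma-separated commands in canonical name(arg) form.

face(N)

begin: (1, 0) facing left
1. face(N) → (1, 0) facing up
no 0-step plan works, so 1 is optimal.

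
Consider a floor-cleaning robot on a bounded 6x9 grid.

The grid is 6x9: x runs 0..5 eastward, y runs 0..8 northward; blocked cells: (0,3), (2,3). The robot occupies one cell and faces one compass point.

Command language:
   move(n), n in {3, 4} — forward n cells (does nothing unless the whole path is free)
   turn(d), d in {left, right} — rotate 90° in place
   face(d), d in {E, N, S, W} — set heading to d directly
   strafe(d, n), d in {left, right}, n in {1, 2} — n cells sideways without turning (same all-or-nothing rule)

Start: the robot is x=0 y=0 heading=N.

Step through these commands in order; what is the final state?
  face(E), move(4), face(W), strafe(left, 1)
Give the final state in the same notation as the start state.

x=4 y=0 heading=W

start: x=0 y=0 heading=N
step 1 (face(E)): x=0 y=0 heading=E
step 2 (move(4)): x=4 y=0 heading=E
step 3 (face(W)): x=4 y=0 heading=W
step 4 (strafe(left, 1)): x=4 y=0 heading=W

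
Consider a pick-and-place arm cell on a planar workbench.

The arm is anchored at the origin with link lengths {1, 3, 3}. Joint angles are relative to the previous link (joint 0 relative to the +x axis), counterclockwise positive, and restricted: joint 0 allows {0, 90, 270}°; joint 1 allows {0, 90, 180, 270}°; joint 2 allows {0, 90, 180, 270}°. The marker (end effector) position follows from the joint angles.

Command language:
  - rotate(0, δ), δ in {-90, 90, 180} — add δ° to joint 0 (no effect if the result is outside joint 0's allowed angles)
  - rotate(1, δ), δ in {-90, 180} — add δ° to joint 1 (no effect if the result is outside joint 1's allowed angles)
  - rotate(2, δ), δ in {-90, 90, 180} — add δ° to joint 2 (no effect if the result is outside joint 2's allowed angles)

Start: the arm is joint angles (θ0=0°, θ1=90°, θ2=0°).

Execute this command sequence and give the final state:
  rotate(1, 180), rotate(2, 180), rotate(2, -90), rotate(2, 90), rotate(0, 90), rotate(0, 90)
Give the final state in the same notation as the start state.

joint angles (θ0=90°, θ1=270°, θ2=180°)

initial: joint angles (θ0=0°, θ1=90°, θ2=0°)
step 1 (rotate(1, 180)): joint angles (θ0=0°, θ1=270°, θ2=0°)
step 2 (rotate(2, 180)): joint angles (θ0=0°, θ1=270°, θ2=180°)
step 3 (rotate(2, -90)): joint angles (θ0=0°, θ1=270°, θ2=90°)
step 4 (rotate(2, 90)): joint angles (θ0=0°, θ1=270°, θ2=180°)
step 5 (rotate(0, 90)): joint angles (θ0=90°, θ1=270°, θ2=180°)
step 6 (rotate(0, 90)): joint angles (θ0=90°, θ1=270°, θ2=180°)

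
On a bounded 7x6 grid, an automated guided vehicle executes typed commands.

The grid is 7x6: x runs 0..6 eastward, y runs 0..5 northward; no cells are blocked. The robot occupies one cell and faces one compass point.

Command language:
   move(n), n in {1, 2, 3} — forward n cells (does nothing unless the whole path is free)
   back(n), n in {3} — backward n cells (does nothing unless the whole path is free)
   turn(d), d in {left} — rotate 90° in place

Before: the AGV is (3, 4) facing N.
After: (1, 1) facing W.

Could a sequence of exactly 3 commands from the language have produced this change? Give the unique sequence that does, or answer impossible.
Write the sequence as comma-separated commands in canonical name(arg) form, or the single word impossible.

key: cell and facing (now W) both changed — the 3 commands mix motion and turning
start: (3, 4) facing N
1. back(3) → (3, 1) facing N
2. turn(left) → (3, 1) facing W
3. move(2) → (1, 1) facing W
all 125 alternatives checked — unique.

back(3), turn(left), move(2)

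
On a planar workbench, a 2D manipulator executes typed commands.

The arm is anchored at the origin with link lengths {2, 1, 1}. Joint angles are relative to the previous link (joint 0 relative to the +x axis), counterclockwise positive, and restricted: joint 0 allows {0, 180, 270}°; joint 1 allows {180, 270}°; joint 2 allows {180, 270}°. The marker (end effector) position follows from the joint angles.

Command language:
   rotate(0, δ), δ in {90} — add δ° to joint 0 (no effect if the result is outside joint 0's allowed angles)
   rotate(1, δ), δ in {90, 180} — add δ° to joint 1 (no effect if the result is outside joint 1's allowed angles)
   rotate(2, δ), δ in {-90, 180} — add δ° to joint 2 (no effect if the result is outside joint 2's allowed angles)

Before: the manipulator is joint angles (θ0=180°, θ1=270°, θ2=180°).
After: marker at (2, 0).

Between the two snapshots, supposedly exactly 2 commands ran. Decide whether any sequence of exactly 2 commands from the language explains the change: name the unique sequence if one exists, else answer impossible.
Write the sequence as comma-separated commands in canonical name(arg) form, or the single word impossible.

rotate(0, 90), rotate(0, 90)

t0: joint angles (θ0=180°, θ1=270°, θ2=180°)
step 1 (rotate(0, 90)): joint angles (θ0=270°, θ1=270°, θ2=180°)
step 2 (rotate(0, 90)): joint angles (θ0=0°, θ1=270°, θ2=180°)
no other 2-command option fits: unique.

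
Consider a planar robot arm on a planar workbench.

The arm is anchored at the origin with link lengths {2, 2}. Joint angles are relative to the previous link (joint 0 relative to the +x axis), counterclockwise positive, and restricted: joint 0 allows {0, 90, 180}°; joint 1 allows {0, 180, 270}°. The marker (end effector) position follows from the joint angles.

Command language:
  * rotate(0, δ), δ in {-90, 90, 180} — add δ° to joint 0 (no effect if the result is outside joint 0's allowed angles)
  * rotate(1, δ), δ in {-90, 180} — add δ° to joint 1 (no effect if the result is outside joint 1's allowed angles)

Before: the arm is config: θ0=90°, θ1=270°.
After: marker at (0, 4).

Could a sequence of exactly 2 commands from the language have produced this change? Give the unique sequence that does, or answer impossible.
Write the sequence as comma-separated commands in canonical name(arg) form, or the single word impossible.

key: order matters: swapping rotate(1, -90) and rotate(1, 180) lands elsewhere
t0: config: θ0=90°, θ1=270°
t=1 rotate(1, -90) ⇒ config: θ0=90°, θ1=180°
t=2 rotate(1, 180) ⇒ config: θ0=90°, θ1=0°
no other 2-command option fits: unique.

rotate(1, -90), rotate(1, 180)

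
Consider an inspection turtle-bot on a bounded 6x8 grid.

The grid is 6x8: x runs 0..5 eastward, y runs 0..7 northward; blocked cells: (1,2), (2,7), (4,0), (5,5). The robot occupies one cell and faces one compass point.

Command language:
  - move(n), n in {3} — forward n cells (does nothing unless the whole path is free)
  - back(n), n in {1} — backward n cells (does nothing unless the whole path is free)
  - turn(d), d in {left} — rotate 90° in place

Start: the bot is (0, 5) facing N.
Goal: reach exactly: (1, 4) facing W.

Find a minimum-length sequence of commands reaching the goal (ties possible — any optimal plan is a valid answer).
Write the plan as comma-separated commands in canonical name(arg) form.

t0: (0, 5) facing N
1. back(1) → (0, 4) facing N
2. turn(left) → (0, 4) facing W
3. back(1) → (1, 4) facing W
minimal: 3 command(s), checked below 3.

back(1), turn(left), back(1)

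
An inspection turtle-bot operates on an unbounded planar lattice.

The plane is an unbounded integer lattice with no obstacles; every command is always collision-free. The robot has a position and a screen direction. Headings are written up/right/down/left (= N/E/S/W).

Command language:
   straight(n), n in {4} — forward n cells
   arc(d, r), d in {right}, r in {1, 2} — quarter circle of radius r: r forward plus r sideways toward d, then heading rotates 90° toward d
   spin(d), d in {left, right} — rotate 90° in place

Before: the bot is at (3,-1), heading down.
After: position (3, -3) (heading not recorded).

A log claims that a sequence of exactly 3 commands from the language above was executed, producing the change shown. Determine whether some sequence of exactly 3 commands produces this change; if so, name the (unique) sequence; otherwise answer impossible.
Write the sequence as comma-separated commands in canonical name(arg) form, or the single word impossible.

key: order matters: swapping spin(left) and arc(right, 1) lands elsewhere
t0: at (3,-1), heading down
step 1 (spin(left)): at (3,-1), heading right
step 2 (arc(right, 1)): at (4,-2), heading down
step 3 (arc(right, 1)): at (3,-3), heading left
all 125 alternatives checked — unique.

spin(left), arc(right, 1), arc(right, 1)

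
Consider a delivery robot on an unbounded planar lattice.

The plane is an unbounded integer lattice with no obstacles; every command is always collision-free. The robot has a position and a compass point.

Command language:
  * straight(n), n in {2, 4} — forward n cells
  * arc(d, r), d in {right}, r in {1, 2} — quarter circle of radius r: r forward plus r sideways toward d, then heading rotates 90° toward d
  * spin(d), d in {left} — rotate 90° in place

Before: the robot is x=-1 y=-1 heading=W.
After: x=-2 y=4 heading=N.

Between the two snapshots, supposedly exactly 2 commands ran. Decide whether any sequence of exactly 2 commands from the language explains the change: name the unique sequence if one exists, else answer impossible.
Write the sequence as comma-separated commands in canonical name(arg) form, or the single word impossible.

key: running straight(4) before arc(right, 1) would end elsewhere — order is forced
initial: x=-1 y=-1 heading=W
1. arc(right, 1) → x=-2 y=0 heading=N
2. straight(4) → x=-2 y=4 heading=N
all 25 alternatives checked — unique.

arc(right, 1), straight(4)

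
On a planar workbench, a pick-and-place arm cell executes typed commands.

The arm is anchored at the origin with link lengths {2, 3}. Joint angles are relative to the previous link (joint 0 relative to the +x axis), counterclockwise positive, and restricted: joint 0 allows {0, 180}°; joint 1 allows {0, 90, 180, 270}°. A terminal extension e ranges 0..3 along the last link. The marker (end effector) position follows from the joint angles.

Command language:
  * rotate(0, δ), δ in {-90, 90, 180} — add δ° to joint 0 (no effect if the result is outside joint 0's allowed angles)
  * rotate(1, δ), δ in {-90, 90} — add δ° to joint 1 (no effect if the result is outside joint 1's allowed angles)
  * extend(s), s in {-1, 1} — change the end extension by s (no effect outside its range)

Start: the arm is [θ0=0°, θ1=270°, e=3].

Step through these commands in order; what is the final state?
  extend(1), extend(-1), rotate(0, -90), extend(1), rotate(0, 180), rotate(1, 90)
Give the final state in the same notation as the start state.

[θ0=180°, θ1=0°, e=3]

t0: [θ0=0°, θ1=270°, e=3]
t=1 extend(1) ⇒ [θ0=0°, θ1=270°, e=3]
t=2 extend(-1) ⇒ [θ0=0°, θ1=270°, e=2]
t=3 rotate(0, -90) ⇒ [θ0=0°, θ1=270°, e=2]
t=4 extend(1) ⇒ [θ0=0°, θ1=270°, e=3]
t=5 rotate(0, 180) ⇒ [θ0=180°, θ1=270°, e=3]
t=6 rotate(1, 90) ⇒ [θ0=180°, θ1=0°, e=3]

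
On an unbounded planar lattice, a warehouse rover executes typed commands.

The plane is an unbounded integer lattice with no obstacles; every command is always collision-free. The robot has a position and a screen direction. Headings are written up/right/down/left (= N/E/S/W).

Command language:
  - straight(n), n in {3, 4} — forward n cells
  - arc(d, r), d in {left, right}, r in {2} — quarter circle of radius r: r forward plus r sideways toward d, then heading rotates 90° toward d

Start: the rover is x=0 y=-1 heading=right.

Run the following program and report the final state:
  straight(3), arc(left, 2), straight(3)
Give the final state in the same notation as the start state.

x=5 y=4 heading=up

t0: x=0 y=-1 heading=right
step 1 (straight(3)): x=3 y=-1 heading=right
step 2 (arc(left, 2)): x=5 y=1 heading=up
step 3 (straight(3)): x=5 y=4 heading=up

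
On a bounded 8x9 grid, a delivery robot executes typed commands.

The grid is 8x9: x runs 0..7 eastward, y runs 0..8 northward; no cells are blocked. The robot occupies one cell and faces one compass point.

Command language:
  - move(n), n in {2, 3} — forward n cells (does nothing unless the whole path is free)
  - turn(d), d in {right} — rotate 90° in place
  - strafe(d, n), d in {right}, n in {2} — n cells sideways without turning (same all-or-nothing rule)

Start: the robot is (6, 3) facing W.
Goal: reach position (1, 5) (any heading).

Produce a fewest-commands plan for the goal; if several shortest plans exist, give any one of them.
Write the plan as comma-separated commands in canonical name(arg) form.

move(3), strafe(right, 2), move(2)

begin: (6, 3) facing W
[1] after move(3): (3, 3) facing W
[2] after strafe(right, 2): (3, 5) facing W
[3] after move(2): (1, 5) facing W
no 2-step plan works, so 3 is optimal.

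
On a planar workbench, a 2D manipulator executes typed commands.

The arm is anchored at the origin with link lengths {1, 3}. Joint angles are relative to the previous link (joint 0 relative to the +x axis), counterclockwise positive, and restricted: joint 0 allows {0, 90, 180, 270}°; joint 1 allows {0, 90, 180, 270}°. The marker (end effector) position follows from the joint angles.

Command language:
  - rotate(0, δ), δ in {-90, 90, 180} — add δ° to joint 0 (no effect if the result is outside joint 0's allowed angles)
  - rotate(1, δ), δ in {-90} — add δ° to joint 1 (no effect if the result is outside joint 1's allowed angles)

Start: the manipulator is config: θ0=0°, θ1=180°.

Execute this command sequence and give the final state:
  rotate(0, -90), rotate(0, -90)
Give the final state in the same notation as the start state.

initial: config: θ0=0°, θ1=180°
1. rotate(0, -90) → config: θ0=270°, θ1=180°
2. rotate(0, -90) → config: θ0=180°, θ1=180°

config: θ0=180°, θ1=180°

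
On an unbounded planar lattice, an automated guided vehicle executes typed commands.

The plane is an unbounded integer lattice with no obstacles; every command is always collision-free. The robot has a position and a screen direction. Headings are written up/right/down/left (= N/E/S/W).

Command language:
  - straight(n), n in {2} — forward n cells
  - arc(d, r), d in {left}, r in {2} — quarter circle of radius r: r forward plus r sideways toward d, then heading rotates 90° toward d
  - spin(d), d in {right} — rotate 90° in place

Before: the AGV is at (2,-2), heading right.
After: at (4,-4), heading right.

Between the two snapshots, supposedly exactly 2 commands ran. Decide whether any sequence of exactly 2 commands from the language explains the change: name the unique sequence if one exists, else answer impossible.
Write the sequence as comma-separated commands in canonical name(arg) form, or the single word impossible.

key: heading stays E — rotations cancel among the 2 commands
initial: at (2,-2), heading right
step 1 (spin(right)): at (2,-2), heading down
step 2 (arc(left, 2)): at (4,-4), heading right
uniquely the one of 9 2-step routes that fits.

spin(right), arc(left, 2)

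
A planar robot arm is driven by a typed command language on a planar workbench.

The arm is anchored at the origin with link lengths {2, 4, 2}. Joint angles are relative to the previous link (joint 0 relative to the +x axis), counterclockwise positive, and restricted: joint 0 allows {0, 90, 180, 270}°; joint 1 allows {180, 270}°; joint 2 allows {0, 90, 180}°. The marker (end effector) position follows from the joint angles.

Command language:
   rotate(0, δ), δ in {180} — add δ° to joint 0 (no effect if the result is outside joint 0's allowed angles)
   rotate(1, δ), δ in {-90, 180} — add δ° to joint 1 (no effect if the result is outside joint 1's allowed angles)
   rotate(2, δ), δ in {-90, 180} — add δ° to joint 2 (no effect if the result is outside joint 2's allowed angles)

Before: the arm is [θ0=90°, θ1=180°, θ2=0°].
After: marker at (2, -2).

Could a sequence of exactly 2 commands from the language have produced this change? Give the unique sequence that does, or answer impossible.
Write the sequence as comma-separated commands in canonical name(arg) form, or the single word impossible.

rotate(2, 180), rotate(2, -90)

key: running rotate(2, -90) before rotate(2, 180) would end elsewhere — order is forced
initial: [θ0=90°, θ1=180°, θ2=0°]
1. rotate(2, 180) → [θ0=90°, θ1=180°, θ2=180°]
2. rotate(2, -90) → [θ0=90°, θ1=180°, θ2=90°]
no other 2-command option fits: unique.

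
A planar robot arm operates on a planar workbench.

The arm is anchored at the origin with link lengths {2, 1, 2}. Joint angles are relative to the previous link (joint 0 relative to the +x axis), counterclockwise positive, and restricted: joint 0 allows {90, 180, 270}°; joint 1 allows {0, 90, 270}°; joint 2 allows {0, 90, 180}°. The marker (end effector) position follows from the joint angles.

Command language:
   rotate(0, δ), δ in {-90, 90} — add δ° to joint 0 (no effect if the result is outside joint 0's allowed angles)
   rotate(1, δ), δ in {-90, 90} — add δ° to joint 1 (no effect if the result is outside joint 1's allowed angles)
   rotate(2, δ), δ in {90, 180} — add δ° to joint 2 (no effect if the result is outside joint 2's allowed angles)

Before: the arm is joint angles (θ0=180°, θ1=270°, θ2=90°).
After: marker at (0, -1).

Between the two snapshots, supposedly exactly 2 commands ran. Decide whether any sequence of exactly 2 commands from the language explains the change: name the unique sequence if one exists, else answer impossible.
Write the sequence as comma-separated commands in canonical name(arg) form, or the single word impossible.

rotate(1, 90), rotate(1, 90)

initial: joint angles (θ0=180°, θ1=270°, θ2=90°)
step 1 (rotate(1, 90)): joint angles (θ0=180°, θ1=0°, θ2=90°)
step 2 (rotate(1, 90)): joint angles (θ0=180°, θ1=90°, θ2=90°)
no rival 2-sequence matches.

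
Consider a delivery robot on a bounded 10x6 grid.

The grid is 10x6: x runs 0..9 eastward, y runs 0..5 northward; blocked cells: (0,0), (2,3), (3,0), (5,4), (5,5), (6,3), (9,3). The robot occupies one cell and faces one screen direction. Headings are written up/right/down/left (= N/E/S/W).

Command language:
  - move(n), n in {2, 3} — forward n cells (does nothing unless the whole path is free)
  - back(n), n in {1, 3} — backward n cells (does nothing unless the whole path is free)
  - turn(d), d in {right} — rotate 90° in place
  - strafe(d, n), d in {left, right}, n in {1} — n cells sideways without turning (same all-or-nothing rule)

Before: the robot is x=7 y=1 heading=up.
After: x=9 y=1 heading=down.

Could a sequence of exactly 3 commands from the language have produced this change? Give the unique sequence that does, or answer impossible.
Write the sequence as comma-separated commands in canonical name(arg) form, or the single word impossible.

key: cell and facing (now S) both changed — the 3 commands mix motion and turning
begin: x=7 y=1 heading=up
t=1 turn(right) ⇒ x=7 y=1 heading=right
t=2 move(2) ⇒ x=9 y=1 heading=right
t=3 turn(right) ⇒ x=9 y=1 heading=down
no other 3-command option fits: unique.

turn(right), move(2), turn(right)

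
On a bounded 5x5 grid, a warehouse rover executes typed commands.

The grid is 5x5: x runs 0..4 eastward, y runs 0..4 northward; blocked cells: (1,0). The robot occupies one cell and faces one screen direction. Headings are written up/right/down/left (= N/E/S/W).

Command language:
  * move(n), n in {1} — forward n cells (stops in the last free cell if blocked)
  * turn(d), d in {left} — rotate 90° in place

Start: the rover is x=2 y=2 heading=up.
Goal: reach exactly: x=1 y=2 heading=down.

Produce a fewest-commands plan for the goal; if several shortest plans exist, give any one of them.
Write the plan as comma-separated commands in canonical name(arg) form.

turn(left), move(1), turn(left)

t0: x=2 y=2 heading=up
[1] after turn(left): x=2 y=2 heading=left
[2] after move(1): x=1 y=2 heading=left
[3] after turn(left): x=1 y=2 heading=down
minimal: 3 command(s), checked below 3.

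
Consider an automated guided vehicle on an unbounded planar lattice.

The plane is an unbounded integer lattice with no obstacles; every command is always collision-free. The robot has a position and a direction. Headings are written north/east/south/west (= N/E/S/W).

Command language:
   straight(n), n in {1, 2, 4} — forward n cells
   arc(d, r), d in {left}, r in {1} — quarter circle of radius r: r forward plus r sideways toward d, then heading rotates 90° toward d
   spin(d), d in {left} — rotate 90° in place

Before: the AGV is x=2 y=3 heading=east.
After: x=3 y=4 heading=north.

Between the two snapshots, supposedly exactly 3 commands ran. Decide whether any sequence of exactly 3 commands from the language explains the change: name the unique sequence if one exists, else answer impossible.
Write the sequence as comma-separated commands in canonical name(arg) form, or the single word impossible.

straight(1), spin(left), straight(1)

key: cell and facing (now N) both changed — the 3 commands mix motion and turning
initial: x=2 y=3 heading=east
t=1 straight(1) ⇒ x=3 y=3 heading=east
t=2 spin(left) ⇒ x=3 y=3 heading=north
t=3 straight(1) ⇒ x=3 y=4 heading=north
uniquely the one of 125 3-step routes that fits.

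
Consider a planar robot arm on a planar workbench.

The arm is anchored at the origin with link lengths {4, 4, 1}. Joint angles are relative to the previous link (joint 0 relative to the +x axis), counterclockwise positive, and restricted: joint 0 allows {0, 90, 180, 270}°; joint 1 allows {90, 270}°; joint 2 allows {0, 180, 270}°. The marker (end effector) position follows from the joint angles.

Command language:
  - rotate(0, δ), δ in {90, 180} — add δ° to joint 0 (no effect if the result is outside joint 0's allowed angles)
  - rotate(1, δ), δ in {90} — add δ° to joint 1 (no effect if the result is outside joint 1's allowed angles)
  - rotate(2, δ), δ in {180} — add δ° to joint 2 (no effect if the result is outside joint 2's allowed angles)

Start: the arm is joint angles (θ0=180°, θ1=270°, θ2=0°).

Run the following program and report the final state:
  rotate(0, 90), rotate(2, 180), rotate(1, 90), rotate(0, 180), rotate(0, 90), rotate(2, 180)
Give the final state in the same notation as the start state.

joint angles (θ0=180°, θ1=270°, θ2=0°)

begin: joint angles (θ0=180°, θ1=270°, θ2=0°)
step 1 (rotate(0, 90)): joint angles (θ0=270°, θ1=270°, θ2=0°)
step 2 (rotate(2, 180)): joint angles (θ0=270°, θ1=270°, θ2=180°)
step 3 (rotate(1, 90)): joint angles (θ0=270°, θ1=270°, θ2=180°)
step 4 (rotate(0, 180)): joint angles (θ0=90°, θ1=270°, θ2=180°)
step 5 (rotate(0, 90)): joint angles (θ0=180°, θ1=270°, θ2=180°)
step 6 (rotate(2, 180)): joint angles (θ0=180°, θ1=270°, θ2=0°)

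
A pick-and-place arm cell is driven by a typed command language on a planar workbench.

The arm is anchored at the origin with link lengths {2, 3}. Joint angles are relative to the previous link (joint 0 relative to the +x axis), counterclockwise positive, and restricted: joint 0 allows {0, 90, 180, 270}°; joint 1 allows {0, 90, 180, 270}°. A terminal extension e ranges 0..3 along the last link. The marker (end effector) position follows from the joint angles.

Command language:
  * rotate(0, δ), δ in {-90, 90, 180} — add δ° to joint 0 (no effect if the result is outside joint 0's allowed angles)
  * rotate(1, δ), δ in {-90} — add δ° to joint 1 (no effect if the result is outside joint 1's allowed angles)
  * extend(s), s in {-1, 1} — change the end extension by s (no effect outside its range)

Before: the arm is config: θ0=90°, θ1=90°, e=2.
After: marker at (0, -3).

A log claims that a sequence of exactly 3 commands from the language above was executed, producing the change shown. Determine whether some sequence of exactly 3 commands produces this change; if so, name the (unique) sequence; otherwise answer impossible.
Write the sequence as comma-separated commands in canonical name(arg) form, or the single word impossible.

start: config: θ0=90°, θ1=90°, e=2
t=1 rotate(1, -90) ⇒ config: θ0=90°, θ1=0°, e=2
t=2 rotate(1, -90) ⇒ config: θ0=90°, θ1=270°, e=2
t=3 rotate(1, -90) ⇒ config: θ0=90°, θ1=180°, e=2
all 216 alternatives checked — unique.

rotate(1, -90), rotate(1, -90), rotate(1, -90)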